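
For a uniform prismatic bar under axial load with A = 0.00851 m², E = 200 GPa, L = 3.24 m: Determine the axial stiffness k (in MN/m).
Model: a uniform prismatic bar under axial load, so k = (A·E) / L.
Convert to SI units:
  E = 200 GPa = 2 × 10¹¹ Pa
Substitute:
  k = (0.00851 × (2 × 10¹¹)) / 3.24
  k = 5.253 × 10⁸ N/m
Convert: k = 5.253 × 10⁸ N/m = 525.3 MN/m
Final answer: k = 525.3 MN/m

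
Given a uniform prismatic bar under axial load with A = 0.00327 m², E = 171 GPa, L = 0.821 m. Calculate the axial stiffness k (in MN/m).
Model: a uniform prismatic bar under axial load, so k = (A·E) / L.
Convert to SI units:
  E = 171 GPa = 1.71 × 10¹¹ Pa
Substitute:
  k = (0.00327 × (1.71 × 10¹¹)) / 0.821
  k = 6.811 × 10⁸ N/m
Convert: k = 6.811 × 10⁸ N/m = 681.1 MN/m
Final answer: k = 681.1 MN/m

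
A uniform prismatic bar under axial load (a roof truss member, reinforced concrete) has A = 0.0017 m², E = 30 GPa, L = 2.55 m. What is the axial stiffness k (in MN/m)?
Model: a uniform prismatic bar under axial load, so k = (A·E) / L.
Convert to SI units:
  E = 30 GPa = 3 × 10¹⁰ Pa
Substitute:
  k = (0.0017 × (3 × 10¹⁰)) / 2.55
  k = 2 × 10⁷ N/m
Convert: k = 2 × 10⁷ N/m = 20 MN/m
Final answer: k = 20 MN/m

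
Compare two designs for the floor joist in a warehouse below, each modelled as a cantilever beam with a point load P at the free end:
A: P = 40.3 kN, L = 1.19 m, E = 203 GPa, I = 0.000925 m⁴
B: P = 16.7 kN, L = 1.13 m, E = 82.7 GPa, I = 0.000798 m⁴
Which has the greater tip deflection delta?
Model: a cantilever beam with a point load P at the free end, so delta = (P·L^3) / (3·E·I) (SI units).
  A: delta = (40300 × 1.19^3) / (3 × (2.03 × 10¹¹) × 0.000925) = 0.0001206 m = 0.1206 mm
  B: delta = (16700 × 1.13^3) / (3 × (8.27 × 10¹⁰) × 0.000798) = 0.0001217 m = 0.1217 mm
0.1217 mm > 0.1206 mm, so B is larger.
Final answer: B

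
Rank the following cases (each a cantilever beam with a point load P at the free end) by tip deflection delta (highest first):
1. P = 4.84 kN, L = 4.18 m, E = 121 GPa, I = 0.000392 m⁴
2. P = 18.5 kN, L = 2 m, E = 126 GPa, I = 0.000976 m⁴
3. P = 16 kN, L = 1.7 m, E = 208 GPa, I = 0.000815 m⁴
Model: a cantilever beam with a point load P at the free end, so delta = (P·L^3) / (3·E·I) (SI units).
  Case 1: delta = (4840 × 4.18^3) / (3 × (1.21 × 10¹¹) × 0.000392) = 0.002484 m = 2.484 mm
  Case 2: delta = (18500 × 2^3) / (3 × (1.26 × 10¹¹) × 0.000976) = 0.0004012 m = 0.4012 mm
  Case 3: delta = (16000 × 1.7^3) / (3 × (2.08 × 10¹¹) × 0.000815) = 0.0001546 m = 0.1546 mm
Ordering: 2.484 mm (case 1) > 0.4012 mm (case 2) > 0.1546 mm (case 3)
Final answer: 1, 2, 3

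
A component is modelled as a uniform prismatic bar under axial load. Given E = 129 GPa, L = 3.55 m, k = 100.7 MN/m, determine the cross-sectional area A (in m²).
Model: a uniform prismatic bar under axial load, so k = (A·E) / L.
Solve for A: A = (k·L) / E.
Convert to SI units:
  E = 129 GPa = 1.29 × 10¹¹ Pa
  k = 100.7 MN/m = 1.007 × 10⁸ N/m
Substitute:
  A = ((1.007 × 10⁸) × 3.55) / (1.29 × 10¹¹)
  A = 0.002771 m²
Final answer: A = 0.002771 m²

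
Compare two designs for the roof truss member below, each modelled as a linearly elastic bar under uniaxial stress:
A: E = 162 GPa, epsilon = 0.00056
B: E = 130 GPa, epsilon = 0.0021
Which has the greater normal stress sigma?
Model: a linearly elastic bar under uniaxial stress, so sigma = E·epsilon (SI units).
  A: sigma = (1.62 × 10¹¹) × 0.00056 = 9.072 × 10⁷ Pa = 90.72 MPa
  B: sigma = (1.3 × 10¹¹) × 0.0021 = 2.73 × 10⁸ Pa = 273 MPa
273 MPa > 90.72 MPa, so B is larger.
Final answer: B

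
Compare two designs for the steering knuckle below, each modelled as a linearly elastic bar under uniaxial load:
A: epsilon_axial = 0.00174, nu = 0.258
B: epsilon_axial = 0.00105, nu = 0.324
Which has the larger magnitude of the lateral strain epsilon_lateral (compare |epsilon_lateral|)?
Model: a linearly elastic bar under uniaxial load, so epsilon_lateral = -nu·epsilon_axial (SI units).
  A: epsilon_lateral = -(0.258 × 0.00174) = -0.0004489
  B: epsilon_lateral = -(0.324 × 0.00105) = -0.0003402
|epsilon_lateral|: A = 0.0004489, B = 0.0003402, so A is larger in magnitude.
Final answer: A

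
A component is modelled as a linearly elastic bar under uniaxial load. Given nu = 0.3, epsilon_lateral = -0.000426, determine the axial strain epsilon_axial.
Model: a linearly elastic bar under uniaxial load, so epsilon_lateral = -nu·epsilon_axial.
Solve for epsilon_axial: epsilon_axial = -epsilon_lateral / nu.
Substitute:
  epsilon_axial = -(-0.000426) / 0.3
  epsilon_axial = 0.00142
Final answer: epsilon_axial = 0.00142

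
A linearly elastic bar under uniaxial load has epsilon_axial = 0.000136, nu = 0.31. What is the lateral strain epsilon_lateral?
Model: a linearly elastic bar under uniaxial load, so epsilon_lateral = -nu·epsilon_axial.
Substitute:
  epsilon_lateral = -(0.31 × 0.000136)
  epsilon_lateral = -4.216 × 10⁻⁵
Final answer: epsilon_lateral = -4.216 × 10⁻⁵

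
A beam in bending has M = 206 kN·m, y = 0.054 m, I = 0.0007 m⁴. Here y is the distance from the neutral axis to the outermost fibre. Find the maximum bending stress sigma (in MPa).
Model: a beam in bending, so sigma = (M·y) / I.
Convert to SI units:
  M = 206 kN·m = 206000 N·m
Substitute:
  sigma = (206000 × 0.054) / 0.0007
  sigma = 1.589 × 10⁷ Pa
Convert: sigma = 1.589 × 10⁷ Pa = 15.89 MPa
Final answer: sigma = 15.89 MPa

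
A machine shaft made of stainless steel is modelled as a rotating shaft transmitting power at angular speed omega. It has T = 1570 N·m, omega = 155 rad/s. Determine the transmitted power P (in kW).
Model: a rotating shaft transmitting power at angular speed omega, so P = T·omega.
Substitute:
  P = 1570 × 155
  P = 243400 W
Convert: P = 243400 W = 243.4 kW
Final answer: P = 243.4 kW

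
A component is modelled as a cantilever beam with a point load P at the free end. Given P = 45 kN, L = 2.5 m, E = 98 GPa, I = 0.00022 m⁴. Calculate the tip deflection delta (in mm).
Model: a cantilever beam with a point load P at the free end, so delta = (P·L^3) / (3·E·I).
Convert to SI units:
  P = 45 kN = 45000 N
  E = 98 GPa = 9.8 × 10¹⁰ Pa
Substitute:
  delta = (45000 × 2.5^3) / (3 × (9.8 × 10¹⁰) × 0.00022)
  delta = 0.01087 m
Convert: delta = 0.01087 m = 10.87 mm
Final answer: delta = 10.87 mm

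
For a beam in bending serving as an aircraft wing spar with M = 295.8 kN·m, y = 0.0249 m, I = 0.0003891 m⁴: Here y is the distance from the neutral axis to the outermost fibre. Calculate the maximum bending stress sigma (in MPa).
Model: a beam in bending, so sigma = (M·y) / I.
Convert to SI units:
  M = 295.8 kN·m = 295800 N·m
Substitute:
  sigma = (295800 × 0.0249) / 0.0003891
  sigma = 1.893 × 10⁷ Pa
Convert: sigma = 1.893 × 10⁷ Pa = 18.93 MPa
Final answer: sigma = 18.93 MPa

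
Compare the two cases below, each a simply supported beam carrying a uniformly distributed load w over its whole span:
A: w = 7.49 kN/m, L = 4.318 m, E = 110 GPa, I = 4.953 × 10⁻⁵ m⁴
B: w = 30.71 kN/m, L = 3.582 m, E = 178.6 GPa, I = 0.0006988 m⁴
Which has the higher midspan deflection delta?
Model: a simply supported beam carrying a uniformly distributed load w over its whole span, so delta = (5·w·L^4) / (384·E·I) (SI units).
  A: delta = (5 × 7490 × 4.318^4) / (384 × (1.1 × 10¹¹) × (4.953 × 10⁻⁵)) = 0.006223 m = 6.223 mm
  B: delta = (5 × 30710 × 3.582^4) / (384 × (1.786 × 10¹¹) × 0.0006988) = 0.0005275 m = 0.5275 mm
6.223 mm > 0.5275 mm, so A is larger.
Final answer: A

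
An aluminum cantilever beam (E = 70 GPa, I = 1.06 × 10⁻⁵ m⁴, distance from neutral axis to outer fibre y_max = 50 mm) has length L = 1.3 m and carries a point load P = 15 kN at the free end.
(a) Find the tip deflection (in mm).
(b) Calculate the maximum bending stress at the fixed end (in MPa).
(a) Tip deflection of a cantilever with an end point load: δ = P·L^3 / (3·E·I). Convert P = 15 kN = 15000 N, E = 70 GPa = 7 × 10¹⁰ Pa.
  δ = (15000 × 1.3^3) / (3 × (7 × 10¹⁰) × (1.06 × 10⁻⁵)) = 0.0148 m = 14.8 mm
(b) Maximum bending moment at the fixed end: M = P·L = 15000 × 1.3 = 19500 N·m. Convert y_max = 50 mm = 0.05 m.
  σ = M·y_max / I = (19500 × 0.05) / (1.06 × 10⁻⁵) = 9.198 × 10⁷ Pa = 91.98 MPa
Final answer: (a) δ = 14.8 mm, (b) σ = 91.98 MPa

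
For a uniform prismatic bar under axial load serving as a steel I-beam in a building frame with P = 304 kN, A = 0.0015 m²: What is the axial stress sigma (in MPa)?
Model: a uniform prismatic bar under axial load, so sigma = P / A.
Convert to SI units:
  P = 304 kN = 304000 N
Substitute:
  sigma = 304000 / 0.0015
  sigma = 2.027 × 10⁸ Pa
Convert: sigma = 2.027 × 10⁸ Pa = 202.7 MPa
Final answer: sigma = 202.7 MPa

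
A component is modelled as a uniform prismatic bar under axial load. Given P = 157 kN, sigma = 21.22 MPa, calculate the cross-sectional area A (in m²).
Model: a uniform prismatic bar under axial load, so sigma = P / A.
Solve for A: A = P / sigma.
Convert to SI units:
  P = 157 kN = 157000 N
  sigma = 21.22 MPa = 2.122 × 10⁷ Pa
Substitute:
  A = 157000 / (2.122 × 10⁷)
  A = 0.007399 m²
Final answer: A = 0.007399 m²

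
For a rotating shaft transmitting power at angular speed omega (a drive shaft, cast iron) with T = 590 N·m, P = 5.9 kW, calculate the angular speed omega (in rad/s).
Model: a rotating shaft transmitting power at angular speed omega, so P = T·omega.
Solve for omega: omega = P / T.
Convert to SI units:
  P = 5.9 kW = 5900 W
Substitute:
  omega = 5900 / 590
  omega = 10 rad/s
Final answer: omega = 10 rad/s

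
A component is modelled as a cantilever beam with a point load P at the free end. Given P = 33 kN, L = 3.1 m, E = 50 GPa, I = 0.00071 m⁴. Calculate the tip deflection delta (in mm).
Model: a cantilever beam with a point load P at the free end, so delta = (P·L^3) / (3·E·I).
Convert to SI units:
  P = 33 kN = 33000 N
  E = 50 GPa = 5 × 10¹⁰ Pa
Substitute:
  delta = (33000 × 3.1^3) / (3 × (5 × 10¹⁰) × 0.00071)
  delta = 0.009231 m
Convert: delta = 0.009231 m = 9.231 mm
Final answer: delta = 9.231 mm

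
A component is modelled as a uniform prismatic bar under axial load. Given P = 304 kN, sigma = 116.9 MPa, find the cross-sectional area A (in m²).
Model: a uniform prismatic bar under axial load, so sigma = P / A.
Solve for A: A = P / sigma.
Convert to SI units:
  P = 304 kN = 304000 N
  sigma = 116.9 MPa = 1.169 × 10⁸ Pa
Substitute:
  A = 304000 / (1.169 × 10⁸)
  A = 0.002601 m²
Final answer: A = 0.002601 m²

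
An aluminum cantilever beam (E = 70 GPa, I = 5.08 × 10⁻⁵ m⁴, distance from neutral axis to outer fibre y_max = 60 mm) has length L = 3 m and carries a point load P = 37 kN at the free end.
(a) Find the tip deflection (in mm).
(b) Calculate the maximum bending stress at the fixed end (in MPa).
(a) Tip deflection of a cantilever with an end point load: δ = P·L^3 / (3·E·I). Convert P = 37 kN = 37000 N, E = 70 GPa = 7 × 10¹⁰ Pa.
  δ = (37000 × 3^3) / (3 × (7 × 10¹⁰) × (5.08 × 10⁻⁵)) = 0.09364 m = 93.64 mm
(b) Maximum bending moment at the fixed end: M = P·L = 37000 × 3 = 111000 N·m. Convert y_max = 60 mm = 0.06 m.
  σ = M·y_max / I = (111000 × 0.06) / (5.08 × 10⁻⁵) = 1.311 × 10⁸ Pa = 131.1 MPa
Final answer: (a) δ = 93.64 mm, (b) σ = 131.1 MPa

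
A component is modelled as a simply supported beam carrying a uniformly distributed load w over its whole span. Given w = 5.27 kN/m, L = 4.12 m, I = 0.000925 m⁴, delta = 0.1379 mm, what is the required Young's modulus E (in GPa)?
Model: a simply supported beam carrying a uniformly distributed load w over its whole span, so delta = (5·w·L^4) / (384·E·I).
Solve for E: E = (5·w·L^4) / (384·delta·I).
Convert to SI units:
  w = 5.27 kN/m = 5270 N/m
  delta = 0.1379 mm = 0.0001379 m
Substitute:
  E = (5 × 5270 × 4.12^4) / (384 × 0.0001379 × 0.000925)
  E = 1.55 × 10¹¹ Pa
Convert: E = 1.55 × 10¹¹ Pa = 155 GPa
Final answer: E = 155 GPa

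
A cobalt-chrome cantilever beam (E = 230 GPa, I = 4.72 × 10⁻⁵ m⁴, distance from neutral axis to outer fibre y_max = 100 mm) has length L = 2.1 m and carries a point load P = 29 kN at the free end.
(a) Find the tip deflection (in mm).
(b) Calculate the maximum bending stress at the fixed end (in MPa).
(a) Tip deflection of a cantilever with an end point load: δ = P·L^3 / (3·E·I). Convert P = 29 kN = 29000 N, E = 230 GPa = 2.3 × 10¹¹ Pa.
  δ = (29000 × 2.1^3) / (3 × (2.3 × 10¹¹) × (4.72 × 10⁻⁵)) = 0.008246 m = 8.246 mm
(b) Maximum bending moment at the fixed end: M = P·L = 29000 × 2.1 = 60900 N·m. Convert y_max = 100 mm = 0.1 m.
  σ = M·y_max / I = (60900 × 0.1) / (4.72 × 10⁻⁵) = 1.29 × 10⁸ Pa = 129 MPa
Final answer: (a) δ = 8.246 mm, (b) σ = 129 MPa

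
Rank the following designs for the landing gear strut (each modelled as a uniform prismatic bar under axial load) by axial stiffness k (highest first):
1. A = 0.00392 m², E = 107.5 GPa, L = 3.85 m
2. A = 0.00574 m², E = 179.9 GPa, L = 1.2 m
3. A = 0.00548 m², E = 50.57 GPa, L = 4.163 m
Model: a uniform prismatic bar under axial load, so k = (A·E) / L (SI units).
  Case 1: k = (0.00392 × (1.075 × 10¹¹)) / 3.85 = 1.095 × 10⁸ N/m = 109.5 MN/m
  Case 2: k = (0.00574 × (1.799 × 10¹¹)) / 1.2 = 8.605 × 10⁸ N/m = 860.5 MN/m
  Case 3: k = (0.00548 × (5.057 × 10¹⁰)) / 4.163 = 6.657 × 10⁷ N/m = 66.57 MN/m
Ordering: 860.5 MN/m (case 2) > 109.5 MN/m (case 1) > 66.57 MN/m (case 3)
Final answer: 2, 1, 3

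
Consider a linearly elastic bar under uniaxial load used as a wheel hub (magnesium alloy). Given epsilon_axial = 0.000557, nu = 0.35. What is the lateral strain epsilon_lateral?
Model: a linearly elastic bar under uniaxial load, so epsilon_lateral = -nu·epsilon_axial.
Substitute:
  epsilon_lateral = -(0.35 × 0.000557)
  epsilon_lateral = -0.0001949
Final answer: epsilon_lateral = -0.0001949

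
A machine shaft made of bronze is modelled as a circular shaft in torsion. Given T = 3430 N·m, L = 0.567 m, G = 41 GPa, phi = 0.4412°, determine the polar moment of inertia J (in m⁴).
Model: a circular shaft in torsion, so phi = (T·L) / (G·J).
Solve for J: J = (T·L) / (phi·G).
Convert to SI units:
  G = 41 GPa = 4.1 × 10¹⁰ Pa
  phi = 0.4412° = 0.0077 rad
Substitute:
  J = (3430 × 0.567) / (0.0077 × (4.1 × 10¹⁰))
  J = 6.16 × 10⁻⁶ m⁴
Final answer: J = 6.16 × 10⁻⁶ m⁴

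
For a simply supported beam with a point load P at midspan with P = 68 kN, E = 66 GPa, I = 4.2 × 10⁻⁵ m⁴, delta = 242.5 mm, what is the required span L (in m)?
Model: a simply supported beam with a point load P at midspan, so delta = (P·L^3) / (48·E·I).
Solve for L: L = ((48·delta·E·I) / P)^(1/3).
Convert to SI units:
  P = 68 kN = 68000 N
  E = 66 GPa = 6.6 × 10¹⁰ Pa
  delta = 242.5 mm = 0.2425 m
Substitute:
  L = ((48 × 0.2425 × (6.6 × 10¹⁰) × (4.2 × 10⁻⁵)) / 68000)^(1/3)
  L = 7.8 m
Final answer: L = 7.8 m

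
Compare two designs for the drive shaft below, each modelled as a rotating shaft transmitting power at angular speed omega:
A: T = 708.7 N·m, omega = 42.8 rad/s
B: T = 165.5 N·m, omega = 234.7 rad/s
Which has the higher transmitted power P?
Model: a rotating shaft transmitting power at angular speed omega, so P = T·omega (SI units).
  A: P = 708.7 × 42.8 = 30330 W = 30.33 kW
  B: P = 165.5 × 234.7 = 38840 W = 38.84 kW
38.84 kW > 30.33 kW, so B is larger.
Final answer: B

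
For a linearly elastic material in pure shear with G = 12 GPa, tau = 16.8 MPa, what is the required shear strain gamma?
Model: a linearly elastic material in pure shear, so tau = G·gamma.
Solve for gamma: gamma = tau / G.
Convert to SI units:
  G = 12 GPa = 1.2 × 10¹⁰ Pa
  tau = 16.8 MPa = 1.68 × 10⁷ Pa
Substitute:
  gamma = (1.68 × 10⁷) / (1.2 × 10¹⁰)
  gamma = 0.0014
Final answer: gamma = 0.0014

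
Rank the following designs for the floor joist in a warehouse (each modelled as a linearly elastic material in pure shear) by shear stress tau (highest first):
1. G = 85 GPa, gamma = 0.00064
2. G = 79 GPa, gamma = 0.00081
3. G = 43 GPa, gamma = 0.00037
Model: a linearly elastic material in pure shear, so tau = G·gamma (SI units).
  Case 1: tau = (8.5 × 10¹⁰) × 0.00064 = 5.44 × 10⁷ Pa = 54.4 MPa
  Case 2: tau = (7.9 × 10¹⁰) × 0.00081 = 6.399 × 10⁷ Pa = 63.99 MPa
  Case 3: tau = (4.3 × 10¹⁰) × 0.00037 = 1.591 × 10⁷ Pa = 15.91 MPa
Ordering: 63.99 MPa (case 2) > 54.4 MPa (case 1) > 15.91 MPa (case 3)
Final answer: 2, 1, 3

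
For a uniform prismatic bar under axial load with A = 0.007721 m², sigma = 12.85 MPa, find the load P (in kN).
Model: a uniform prismatic bar under axial load, so sigma = P / A.
Solve for P: P = sigma·A.
Convert to SI units:
  sigma = 12.85 MPa = 1.285 × 10⁷ Pa
Substitute:
  P = (1.285 × 10⁷) × 0.007721
  P = 99210 N
Convert: P = 99210 N = 99.21 kN
Final answer: P = 99.21 kN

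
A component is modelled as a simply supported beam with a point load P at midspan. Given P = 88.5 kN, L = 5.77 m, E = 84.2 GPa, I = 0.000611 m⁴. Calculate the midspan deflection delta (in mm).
Model: a simply supported beam with a point load P at midspan, so delta = (P·L^3) / (48·E·I).
Convert to SI units:
  P = 88.5 kN = 88500 N
  E = 84.2 GPa = 8.42 × 10¹⁰ Pa
Substitute:
  delta = (88500 × 5.77^3) / (48 × (8.42 × 10¹⁰) × 0.000611)
  delta = 0.006885 m
Convert: delta = 0.006885 m = 6.885 mm
Final answer: delta = 6.885 mm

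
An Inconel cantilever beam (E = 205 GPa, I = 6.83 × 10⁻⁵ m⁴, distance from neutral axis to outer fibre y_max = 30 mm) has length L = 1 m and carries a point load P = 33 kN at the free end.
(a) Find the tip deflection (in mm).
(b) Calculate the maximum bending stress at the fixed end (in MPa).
(a) Tip deflection of a cantilever with an end point load: δ = P·L^3 / (3·E·I). Convert P = 33 kN = 33000 N, E = 205 GPa = 2.05 × 10¹¹ Pa.
  δ = (33000 × 1^3) / (3 × (2.05 × 10¹¹) × (6.83 × 10⁻⁵)) = 0.0007856 m = 0.7856 mm
(b) Maximum bending moment at the fixed end: M = P·L = 33000 × 1 = 33000 N·m. Convert y_max = 30 mm = 0.03 m.
  σ = M·y_max / I = (33000 × 0.03) / (6.83 × 10⁻⁵) = 1.449 × 10⁷ Pa = 14.49 MPa
Final answer: (a) δ = 0.7856 mm, (b) σ = 14.49 MPa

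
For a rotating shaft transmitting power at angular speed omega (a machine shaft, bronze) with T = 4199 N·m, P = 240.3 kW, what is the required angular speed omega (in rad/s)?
Model: a rotating shaft transmitting power at angular speed omega, so P = T·omega.
Solve for omega: omega = P / T.
Convert to SI units:
  P = 240.3 kW = 240300 W
Substitute:
  omega = 240300 / 4199
  omega = 57.23 rad/s
Final answer: omega = 57.23 rad/s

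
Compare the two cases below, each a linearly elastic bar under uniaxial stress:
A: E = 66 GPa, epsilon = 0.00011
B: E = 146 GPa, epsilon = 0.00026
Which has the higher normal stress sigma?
Model: a linearly elastic bar under uniaxial stress, so sigma = E·epsilon (SI units).
  A: sigma = (6.6 × 10¹⁰) × 0.00011 = 7.26 × 10⁶ Pa = 7.26 MPa
  B: sigma = (1.46 × 10¹¹) × 0.00026 = 3.796 × 10⁷ Pa = 37.96 MPa
37.96 MPa > 7.26 MPa, so B is larger.
Final answer: B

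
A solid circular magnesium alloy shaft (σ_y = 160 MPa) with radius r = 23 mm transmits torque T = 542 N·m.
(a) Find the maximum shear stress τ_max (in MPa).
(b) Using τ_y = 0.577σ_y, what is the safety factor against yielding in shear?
(a) For a solid circular shaft, τ_max = T·r/J with J = π·r^4/2, i.e. τ_max = 2·T / (π·r^3). Convert r = 23 mm = 0.023 m.
  τ_max = (2 × 542) / (π × 0.023^3) = 2.836 × 10⁷ Pa = 28.36 MPa
(b) τ_y = 0.577 × 160 = 92.32 MPa
  SF = τ_y/τ_max = 92.32 / 28.36 = 3.255
Final answer: (a) τ_max = 28.36 MPa, (b) SF = 3.255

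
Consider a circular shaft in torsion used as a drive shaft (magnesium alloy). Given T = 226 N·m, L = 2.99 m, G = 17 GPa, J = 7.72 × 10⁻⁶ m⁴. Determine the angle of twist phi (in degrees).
Model: a circular shaft in torsion, so phi = (T·L) / (G·J).
Convert to SI units:
  G = 17 GPa = 1.7 × 10¹⁰ Pa
Substitute:
  phi = (226 × 2.99) / ((1.7 × 10¹⁰) × (7.72 × 10⁻⁶))
  phi = 0.005149 rad
Convert to degrees: phi = 0.005149 × 180/π = 0.295°
Final answer: phi = 0.295°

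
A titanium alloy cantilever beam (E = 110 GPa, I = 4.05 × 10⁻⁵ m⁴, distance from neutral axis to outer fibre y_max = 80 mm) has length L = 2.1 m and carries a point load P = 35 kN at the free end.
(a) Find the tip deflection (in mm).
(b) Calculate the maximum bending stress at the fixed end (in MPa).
(a) Tip deflection of a cantilever with an end point load: δ = P·L^3 / (3·E·I). Convert P = 35 kN = 35000 N, E = 110 GPa = 1.1 × 10¹¹ Pa.
  δ = (35000 × 2.1^3) / (3 × (1.1 × 10¹¹) × (4.05 × 10⁻⁵)) = 0.02425 m = 24.25 mm
(b) Maximum bending moment at the fixed end: M = P·L = 35000 × 2.1 = 73500 N·m. Convert y_max = 80 mm = 0.08 m.
  σ = M·y_max / I = (73500 × 0.08) / (4.05 × 10⁻⁵) = 1.452 × 10⁸ Pa = 145.2 MPa
Final answer: (a) δ = 24.25 mm, (b) σ = 145.2 MPa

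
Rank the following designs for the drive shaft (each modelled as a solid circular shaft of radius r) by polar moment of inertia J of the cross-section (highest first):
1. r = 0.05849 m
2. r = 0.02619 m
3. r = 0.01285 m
Model: a solid circular shaft of radius r, so J = (π·r^4) / 2 (SI units).
  Case 1: J = (π × 0.05849^4) / 2 = 1.838 × 10⁻⁵ m⁴
  Case 2: J = (π × 0.02619^4) / 2 = 7.39 × 10⁻⁷ m⁴
  Case 3: J = (π × 0.01285^4) / 2 = 4.283 × 10⁻⁸ m⁴
Ordering: 1.838 × 10⁻⁵ m⁴ (case 1) > 7.39 × 10⁻⁷ m⁴ (case 2) > 4.283 × 10⁻⁸ m⁴ (case 3)
Final answer: 1, 2, 3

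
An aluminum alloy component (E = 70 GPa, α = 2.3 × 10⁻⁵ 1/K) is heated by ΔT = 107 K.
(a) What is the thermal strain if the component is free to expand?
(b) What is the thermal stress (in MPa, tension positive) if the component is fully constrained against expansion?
(a) Free thermal strain ε_th = α·ΔT = (2.3 × 10⁻⁵) × 107 = 0.002461
(b) Fully constrained, the expansion is suppressed, so σ = -E·α·ΔT. Convert E = 70 GPa = 7 × 10¹⁰ Pa.
  σ = -(7 × 10¹⁰) × (2.3 × 10⁻⁵) × 107 = -1.723 × 10⁸ Pa = -172.3 MPa (compressive)
Final answer: (a) ε_th = 0.002461, (b) σ = -172.3 MPa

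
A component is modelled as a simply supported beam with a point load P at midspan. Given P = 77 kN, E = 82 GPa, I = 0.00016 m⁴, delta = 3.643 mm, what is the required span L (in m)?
Model: a simply supported beam with a point load P at midspan, so delta = (P·L^3) / (48·E·I).
Solve for L: L = ((48·delta·E·I) / P)^(1/3).
Convert to SI units:
  P = 77 kN = 77000 N
  E = 82 GPa = 8.2 × 10¹⁰ Pa
  delta = 3.643 mm = 0.003643 m
Substitute:
  L = ((48 × 0.003643 × (8.2 × 10¹⁰) × 0.00016) / 77000)^(1/3)
  L = 3.1 m
Final answer: L = 3.1 m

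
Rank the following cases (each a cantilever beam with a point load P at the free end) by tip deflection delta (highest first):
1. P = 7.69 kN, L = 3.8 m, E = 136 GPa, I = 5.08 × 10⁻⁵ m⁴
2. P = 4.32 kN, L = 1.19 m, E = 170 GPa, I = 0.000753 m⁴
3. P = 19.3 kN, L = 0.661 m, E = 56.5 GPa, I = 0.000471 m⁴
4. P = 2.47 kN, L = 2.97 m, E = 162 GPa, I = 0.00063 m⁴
Model: a cantilever beam with a point load P at the free end, so delta = (P·L^3) / (3·E·I) (SI units).
  Case 1: delta = (7690 × 3.8^3) / (3 × (1.36 × 10¹¹) × (5.08 × 10⁻⁵)) = 0.02036 m = 20.36 mm
  Case 2: delta = (4320 × 1.19^3) / (3 × (1.7 × 10¹¹) × 0.000753) = 1.896 × 10⁻⁵ m = 0.01896 mm
  Case 3: delta = (19300 × 0.661^3) / (3 × (5.65 × 10¹⁰) × 0.000471) = 6.982 × 10⁻⁵ m = 0.06982 mm
  Case 4: delta = (2470 × 2.97^3) / (3 × (1.62 × 10¹¹) × 0.00063) = 0.0002113 m = 0.2113 mm
Ordering: 20.36 mm (case 1) > 0.2113 mm (case 4) > 0.06982 mm (case 3) > 0.01896 mm (case 2)
Final answer: 1, 4, 3, 2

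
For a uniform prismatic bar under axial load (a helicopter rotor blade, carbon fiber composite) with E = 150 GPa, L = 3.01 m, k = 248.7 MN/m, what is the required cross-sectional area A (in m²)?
Model: a uniform prismatic bar under axial load, so k = (A·E) / L.
Solve for A: A = (k·L) / E.
Convert to SI units:
  E = 150 GPa = 1.5 × 10¹¹ Pa
  k = 248.7 MN/m = 2.487 × 10⁸ N/m
Substitute:
  A = ((2.487 × 10⁸) × 3.01) / (1.5 × 10¹¹)
  A = 0.004991 m²
Final answer: A = 0.004991 m²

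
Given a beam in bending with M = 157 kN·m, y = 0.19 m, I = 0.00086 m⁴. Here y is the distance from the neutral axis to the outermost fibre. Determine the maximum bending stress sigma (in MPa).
Model: a beam in bending, so sigma = (M·y) / I.
Convert to SI units:
  M = 157 kN·m = 157000 N·m
Substitute:
  sigma = (157000 × 0.19) / 0.00086
  sigma = 3.469 × 10⁷ Pa
Convert: sigma = 3.469 × 10⁷ Pa = 34.69 MPa
Final answer: sigma = 34.69 MPa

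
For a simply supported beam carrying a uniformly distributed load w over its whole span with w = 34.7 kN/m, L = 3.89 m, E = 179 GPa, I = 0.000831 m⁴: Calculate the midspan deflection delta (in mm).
Model: a simply supported beam carrying a uniformly distributed load w over its whole span, so delta = (5·w·L^4) / (384·E·I).
Convert to SI units:
  w = 34.7 kN/m = 34700 N/m
  E = 179 GPa = 1.79 × 10¹¹ Pa
Substitute:
  delta = (5 × 34700 × 3.89^4) / (384 × (1.79 × 10¹¹) × 0.000831)
  delta = 0.0006955 m
Convert: delta = 0.0006955 m = 0.6955 mm
Final answer: delta = 0.6955 mm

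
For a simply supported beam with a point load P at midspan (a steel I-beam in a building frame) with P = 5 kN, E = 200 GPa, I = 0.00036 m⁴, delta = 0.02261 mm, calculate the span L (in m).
Model: a simply supported beam with a point load P at midspan, so delta = (P·L^3) / (48·E·I).
Solve for L: L = ((48·delta·E·I) / P)^(1/3).
Convert to SI units:
  P = 5 kN = 5000 N
  E = 200 GPa = 2 × 10¹¹ Pa
  delta = 0.02261 mm = 2.261 × 10⁻⁵ m
Substitute:
  L = ((48 × (2.261 × 10⁻⁵) × (2 × 10¹¹) × 0.00036) / 5000)^(1/3)
  L = 2.5 m
Final answer: L = 2.5 m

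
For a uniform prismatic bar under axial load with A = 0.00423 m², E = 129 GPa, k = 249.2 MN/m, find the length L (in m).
Model: a uniform prismatic bar under axial load, so k = (A·E) / L.
Solve for L: L = (A·E) / k.
Convert to SI units:
  E = 129 GPa = 1.29 × 10¹¹ Pa
  k = 249.2 MN/m = 2.492 × 10⁸ N/m
Substitute:
  L = (0.00423 × (1.29 × 10¹¹)) / (2.492 × 10⁸)
  L = 2.19 m
Final answer: L = 2.19 m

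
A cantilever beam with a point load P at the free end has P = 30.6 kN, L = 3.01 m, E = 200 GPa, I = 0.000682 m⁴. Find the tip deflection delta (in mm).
Model: a cantilever beam with a point load P at the free end, so delta = (P·L^3) / (3·E·I).
Convert to SI units:
  P = 30.6 kN = 30600 N
  E = 200 GPa = 2 × 10¹¹ Pa
Substitute:
  delta = (30600 × 3.01^3) / (3 × (2 × 10¹¹) × 0.000682)
  delta = 0.002039 m
Convert: delta = 0.002039 m = 2.039 mm
Final answer: delta = 2.039 mm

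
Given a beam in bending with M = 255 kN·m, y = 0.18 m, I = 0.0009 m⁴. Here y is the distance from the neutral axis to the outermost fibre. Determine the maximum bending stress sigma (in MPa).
Model: a beam in bending, so sigma = (M·y) / I.
Convert to SI units:
  M = 255 kN·m = 255000 N·m
Substitute:
  sigma = (255000 × 0.18) / 0.0009
  sigma = 5.1 × 10⁷ Pa
Convert: sigma = 5.1 × 10⁷ Pa = 51 MPa
Final answer: sigma = 51 MPa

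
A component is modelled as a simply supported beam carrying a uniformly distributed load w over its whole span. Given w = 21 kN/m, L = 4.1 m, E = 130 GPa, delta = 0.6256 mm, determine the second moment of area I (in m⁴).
Model: a simply supported beam carrying a uniformly distributed load w over its whole span, so delta = (5·w·L^4) / (384·E·I).
Solve for I: I = (5·w·L^4) / (384·delta·E).
Convert to SI units:
  w = 21 kN/m = 21000 N/m
  E = 130 GPa = 1.3 × 10¹¹ Pa
  delta = 0.6256 mm = 0.0006256 m
Substitute:
  I = (5 × 21000 × 4.1^4) / (384 × 0.0006256 × (1.3 × 10¹¹))
  I = 0.0009501 m⁴
Final answer: I = 0.0009501 m⁴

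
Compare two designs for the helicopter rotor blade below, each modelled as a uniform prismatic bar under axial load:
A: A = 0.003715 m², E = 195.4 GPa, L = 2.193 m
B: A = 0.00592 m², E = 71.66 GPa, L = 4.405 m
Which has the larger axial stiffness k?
Model: a uniform prismatic bar under axial load, so k = (A·E) / L (SI units).
  A: k = (0.003715 × (1.954 × 10¹¹)) / 2.193 = 3.31 × 10⁸ N/m = 331 MN/m
  B: k = (0.00592 × (7.166 × 10¹⁰)) / 4.405 = 9.631 × 10⁷ N/m = 96.31 MN/m
331 MN/m > 96.31 MN/m, so A is larger.
Final answer: A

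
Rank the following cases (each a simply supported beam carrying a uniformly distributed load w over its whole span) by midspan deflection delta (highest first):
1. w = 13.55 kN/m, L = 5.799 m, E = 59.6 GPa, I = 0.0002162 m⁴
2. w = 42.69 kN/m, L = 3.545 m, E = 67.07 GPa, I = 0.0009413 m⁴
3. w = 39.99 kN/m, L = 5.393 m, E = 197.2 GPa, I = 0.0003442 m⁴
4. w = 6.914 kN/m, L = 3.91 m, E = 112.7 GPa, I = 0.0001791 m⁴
Model: a simply supported beam carrying a uniformly distributed load w over its whole span, so delta = (5·w·L^4) / (384·E·I) (SI units).
  Case 1: delta = (5 × 13550 × 5.799^4) / (384 × (5.96 × 10¹⁰) × 0.0002162) = 0.01548 m = 15.48 mm
  Case 2: delta = (5 × 42690 × 3.545^4) / (384 × (6.707 × 10¹⁰) × 0.0009413) = 0.001391 m = 1.391 mm
  Case 3: delta = (5 × 39990 × 5.393^4) / (384 × (1.972 × 10¹¹) × 0.0003442) = 0.006489 m = 6.489 mm
  Case 4: delta = (5 × 6914 × 3.91^4) / (384 × (1.127 × 10¹¹) × 0.0001791) = 0.001042 m = 1.042 mm
Ordering: 15.48 mm (case 1) > 6.489 mm (case 3) > 1.391 mm (case 2) > 1.042 mm (case 4)
Final answer: 1, 3, 2, 4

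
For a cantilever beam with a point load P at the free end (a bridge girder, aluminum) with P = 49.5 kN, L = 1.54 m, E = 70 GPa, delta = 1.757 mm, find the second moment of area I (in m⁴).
Model: a cantilever beam with a point load P at the free end, so delta = (P·L^3) / (3·E·I).
Solve for I: I = (P·L^3) / (3·delta·E).
Convert to SI units:
  P = 49.5 kN = 49500 N
  E = 70 GPa = 7 × 10¹⁰ Pa
  delta = 1.757 mm = 0.001757 m
Substitute:
  I = (49500 × 1.54^3) / (3 × 0.001757 × (7 × 10¹⁰))
  I = 0.00049 m⁴
Final answer: I = 0.00049 m⁴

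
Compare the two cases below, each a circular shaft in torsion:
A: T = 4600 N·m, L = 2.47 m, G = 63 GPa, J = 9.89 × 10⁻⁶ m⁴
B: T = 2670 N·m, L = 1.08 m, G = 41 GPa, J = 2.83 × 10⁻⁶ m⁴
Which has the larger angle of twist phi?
Model: a circular shaft in torsion, so phi = (T·L) / (G·J) (SI units).
  A: phi = (4600 × 2.47) / ((6.3 × 10¹⁰) × (9.89 × 10⁻⁶)) = 0.01824 rad = 1.045°
  B: phi = (2670 × 1.08) / ((4.1 × 10¹⁰) × (2.83 × 10⁻⁶)) = 0.02485 rad = 1.424°
1.424° > 1.045°, so B is larger.
Final answer: B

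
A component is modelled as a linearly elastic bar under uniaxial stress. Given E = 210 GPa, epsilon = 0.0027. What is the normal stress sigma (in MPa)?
Model: a linearly elastic bar under uniaxial stress, so sigma = E·epsilon.
Convert to SI units:
  E = 210 GPa = 2.1 × 10¹¹ Pa
Substitute:
  sigma = (2.1 × 10¹¹) × 0.0027
  sigma = 5.67 × 10⁸ Pa
Convert: sigma = 5.67 × 10⁸ Pa = 567 MPa
Final answer: sigma = 567 MPa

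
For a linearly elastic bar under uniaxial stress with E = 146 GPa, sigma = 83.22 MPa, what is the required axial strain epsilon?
Model: a linearly elastic bar under uniaxial stress, so sigma = E·epsilon.
Solve for epsilon: epsilon = sigma / E.
Convert to SI units:
  E = 146 GPa = 1.46 × 10¹¹ Pa
  sigma = 83.22 MPa = 8.322 × 10⁷ Pa
Substitute:
  epsilon = (8.322 × 10⁷) / (1.46 × 10¹¹)
  epsilon = 0.00057
Final answer: epsilon = 0.00057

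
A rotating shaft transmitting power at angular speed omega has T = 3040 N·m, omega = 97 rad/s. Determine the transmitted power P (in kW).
Model: a rotating shaft transmitting power at angular speed omega, so P = T·omega.
Substitute:
  P = 3040 × 97
  P = 294900 W
Convert: P = 294900 W = 294.9 kW
Final answer: P = 294.9 kW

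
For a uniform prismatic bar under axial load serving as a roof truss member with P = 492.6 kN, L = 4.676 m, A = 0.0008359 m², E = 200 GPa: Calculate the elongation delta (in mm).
Model: a uniform prismatic bar under axial load, so delta = (P·L) / (A·E).
Convert to SI units:
  P = 492.6 kN = 492600 N
  E = 200 GPa = 2 × 10¹¹ Pa
Substitute:
  delta = (492600 × 4.676) / (0.0008359 × (2 × 10¹¹))
  delta = 0.01378 m
Convert: delta = 0.01378 m = 13.78 mm
Final answer: delta = 13.78 mm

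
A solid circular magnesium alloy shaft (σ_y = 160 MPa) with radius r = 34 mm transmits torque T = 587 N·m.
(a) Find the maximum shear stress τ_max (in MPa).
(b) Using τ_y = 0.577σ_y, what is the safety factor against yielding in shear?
(a) For a solid circular shaft, τ_max = T·r/J with J = π·r^4/2, i.e. τ_max = 2·T / (π·r^3). Convert r = 34 mm = 0.034 m.
  τ_max = (2 × 587) / (π × 0.034^3) = 9.508 × 10⁶ Pa = 9.508 MPa
(b) τ_y = 0.577 × 160 = 92.32 MPa
  SF = τ_y/τ_max = 92.32 / 9.508 = 9.71
Final answer: (a) τ_max = 9.508 MPa, (b) SF = 9.71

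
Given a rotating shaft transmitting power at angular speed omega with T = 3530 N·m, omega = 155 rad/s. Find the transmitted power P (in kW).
Model: a rotating shaft transmitting power at angular speed omega, so P = T·omega.
Substitute:
  P = 3530 × 155
  P = 547200 W
Convert: P = 547200 W = 547.2 kW
Final answer: P = 547.2 kW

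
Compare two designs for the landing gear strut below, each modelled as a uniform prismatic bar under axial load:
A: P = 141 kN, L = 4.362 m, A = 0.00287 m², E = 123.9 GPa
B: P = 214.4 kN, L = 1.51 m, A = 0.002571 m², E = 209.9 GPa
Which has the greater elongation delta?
Model: a uniform prismatic bar under axial load, so delta = (P·L) / (A·E) (SI units).
  A: delta = (141000 × 4.362) / (0.00287 × (1.239 × 10¹¹)) = 0.00173 m = 1.73 mm
  B: delta = (214400 × 1.51) / (0.002571 × (2.099 × 10¹¹)) = 0.0005999 m = 0.5999 mm
1.73 mm > 0.5999 mm, so A is larger.
Final answer: A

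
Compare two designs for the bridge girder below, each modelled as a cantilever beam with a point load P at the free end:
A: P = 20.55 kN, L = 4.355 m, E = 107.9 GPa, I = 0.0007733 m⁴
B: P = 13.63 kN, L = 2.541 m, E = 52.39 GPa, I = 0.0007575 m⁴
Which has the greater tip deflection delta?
Model: a cantilever beam with a point load P at the free end, so delta = (P·L^3) / (3·E·I) (SI units).
  A: delta = (20550 × 4.355^3) / (3 × (1.079 × 10¹¹) × 0.0007733) = 0.006781 m = 6.781 mm
  B: delta = (13630 × 2.541^3) / (3 × (5.239 × 10¹⁰) × 0.0007575) = 0.001878 m = 1.878 mm
6.781 mm > 1.878 mm, so A is larger.
Final answer: A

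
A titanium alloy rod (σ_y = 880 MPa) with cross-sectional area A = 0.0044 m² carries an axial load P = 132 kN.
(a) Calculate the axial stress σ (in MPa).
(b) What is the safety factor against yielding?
(a) Axial stress σ = P/A. Convert P = 132 kN = 132000 N.
  σ = 132000 / 0.0044 = 3 × 10⁷ Pa = 30 MPa
(b) Safety factor SF = σ_y/σ = 880 / 30 = 29.33
Final answer: (a) σ = 30 MPa, (b) SF = 29.33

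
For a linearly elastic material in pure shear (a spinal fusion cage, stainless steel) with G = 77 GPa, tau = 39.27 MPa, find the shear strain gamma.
Model: a linearly elastic material in pure shear, so tau = G·gamma.
Solve for gamma: gamma = tau / G.
Convert to SI units:
  G = 77 GPa = 7.7 × 10¹⁰ Pa
  tau = 39.27 MPa = 3.927 × 10⁷ Pa
Substitute:
  gamma = (3.927 × 10⁷) / (7.7 × 10¹⁰)
  gamma = 0.00051
Final answer: gamma = 0.00051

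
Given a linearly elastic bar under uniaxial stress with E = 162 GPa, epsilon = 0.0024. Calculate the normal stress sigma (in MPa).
Model: a linearly elastic bar under uniaxial stress, so sigma = E·epsilon.
Convert to SI units:
  E = 162 GPa = 1.62 × 10¹¹ Pa
Substitute:
  sigma = (1.62 × 10¹¹) × 0.0024
  sigma = 3.888 × 10⁸ Pa
Convert: sigma = 3.888 × 10⁸ Pa = 388.8 MPa
Final answer: sigma = 388.8 MPa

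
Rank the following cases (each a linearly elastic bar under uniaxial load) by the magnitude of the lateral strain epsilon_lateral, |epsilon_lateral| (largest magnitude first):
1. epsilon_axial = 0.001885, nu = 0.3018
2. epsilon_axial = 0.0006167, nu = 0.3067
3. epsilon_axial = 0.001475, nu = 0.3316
Model: a linearly elastic bar under uniaxial load, so epsilon_lateral = -nu·epsilon_axial (SI units).
  Case 1: epsilon_lateral = -(0.3018 × 0.001885) = -0.0005689
  Case 2: epsilon_lateral = -(0.3067 × 0.0006167) = -0.0001891
  Case 3: epsilon_lateral = -(0.3316 × 0.001475) = -0.0004891
Ordering by |epsilon_lateral|: 0.0005689 (case 1) > 0.0004891 (case 3) > 0.0001891 (case 2)
Final answer: 1, 3, 2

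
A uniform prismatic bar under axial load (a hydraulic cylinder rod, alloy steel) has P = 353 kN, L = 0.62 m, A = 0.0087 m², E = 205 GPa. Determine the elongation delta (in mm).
Model: a uniform prismatic bar under axial load, so delta = (P·L) / (A·E).
Convert to SI units:
  P = 353 kN = 353000 N
  E = 205 GPa = 2.05 × 10¹¹ Pa
Substitute:
  delta = (353000 × 0.62) / (0.0087 × (2.05 × 10¹¹))
  delta = 0.0001227 m
Convert: delta = 0.0001227 m = 0.1227 mm
Final answer: delta = 0.1227 mm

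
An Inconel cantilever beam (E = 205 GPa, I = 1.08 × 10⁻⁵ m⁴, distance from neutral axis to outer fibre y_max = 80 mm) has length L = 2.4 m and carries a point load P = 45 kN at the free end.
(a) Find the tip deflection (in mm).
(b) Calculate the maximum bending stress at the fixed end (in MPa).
(a) Tip deflection of a cantilever with an end point load: δ = P·L^3 / (3·E·I). Convert P = 45 kN = 45000 N, E = 205 GPa = 2.05 × 10¹¹ Pa.
  δ = (45000 × 2.4^3) / (3 × (2.05 × 10¹¹) × (1.08 × 10⁻⁵)) = 0.09366 m = 93.66 mm
(b) Maximum bending moment at the fixed end: M = P·L = 45000 × 2.4 = 108000 N·m. Convert y_max = 80 mm = 0.08 m.
  σ = M·y_max / I = (108000 × 0.08) / (1.08 × 10⁻⁵) = 8 × 10⁸ Pa = 800 MPa
Final answer: (a) δ = 93.66 mm, (b) σ = 800 MPa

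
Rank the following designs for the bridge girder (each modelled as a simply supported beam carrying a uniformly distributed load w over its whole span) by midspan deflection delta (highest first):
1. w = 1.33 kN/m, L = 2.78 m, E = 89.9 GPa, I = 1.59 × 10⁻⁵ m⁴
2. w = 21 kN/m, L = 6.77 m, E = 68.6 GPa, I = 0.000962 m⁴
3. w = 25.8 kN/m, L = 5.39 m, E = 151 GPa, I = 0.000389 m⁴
Model: a simply supported beam carrying a uniformly distributed load w over its whole span, so delta = (5·w·L^4) / (384·E·I) (SI units).
  Case 1: delta = (5 × 1330 × 2.78^4) / (384 × (8.99 × 10¹⁰) × (1.59 × 10⁻⁵)) = 0.0007236 m = 0.7236 mm
  Case 2: delta = (5 × 21000 × 6.77^4) / (384 × (6.86 × 10¹⁰) × 0.000962) = 0.008704 m = 8.704 mm
  Case 3: delta = (5 × 25800 × 5.39^4) / (384 × (1.51 × 10¹¹) × 0.000389) = 0.004827 m = 4.827 mm
Ordering: 8.704 mm (case 2) > 4.827 mm (case 3) > 0.7236 mm (case 1)
Final answer: 2, 3, 1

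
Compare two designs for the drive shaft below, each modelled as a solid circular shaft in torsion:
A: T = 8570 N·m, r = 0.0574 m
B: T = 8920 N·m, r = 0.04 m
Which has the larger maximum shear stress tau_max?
Model: a solid circular shaft in torsion, so tau_max = (2·T) / (π·r^3) (SI units).
  A: tau_max = (2 × 8570) / (π × 0.0574^3) = 2.885 × 10⁷ Pa = 28.85 MPa
  B: tau_max = (2 × 8920) / (π × 0.04^3) = 8.873 × 10⁷ Pa = 88.73 MPa
88.73 MPa > 28.85 MPa, so B is larger.
Final answer: B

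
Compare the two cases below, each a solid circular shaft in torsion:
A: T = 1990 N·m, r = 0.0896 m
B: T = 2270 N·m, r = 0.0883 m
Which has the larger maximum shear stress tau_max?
Model: a solid circular shaft in torsion, so tau_max = (2·T) / (π·r^3) (SI units).
  A: tau_max = (2 × 1990) / (π × 0.0896^3) = 1.761 × 10⁶ Pa = 1.761 MPa
  B: tau_max = (2 × 2270) / (π × 0.0883^3) = 2.099 × 10⁶ Pa = 2.099 MPa
2.099 MPa > 1.761 MPa, so B is larger.
Final answer: B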